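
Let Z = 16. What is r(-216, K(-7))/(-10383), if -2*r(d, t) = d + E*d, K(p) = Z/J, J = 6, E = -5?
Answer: 144/3461 ≈ 0.041606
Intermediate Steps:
K(p) = 8/3 (K(p) = 16/6 = 16*(1/6) = 8/3)
r(d, t) = 2*d (r(d, t) = -(d - 5*d)/2 = -(-2)*d = 2*d)
r(-216, K(-7))/(-10383) = (2*(-216))/(-10383) = -432*(-1/10383) = 144/3461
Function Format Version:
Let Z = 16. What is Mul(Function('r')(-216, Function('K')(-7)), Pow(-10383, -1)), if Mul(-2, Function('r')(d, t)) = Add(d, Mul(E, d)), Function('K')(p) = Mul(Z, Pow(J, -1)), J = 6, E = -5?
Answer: Rational(144, 3461) ≈ 0.041606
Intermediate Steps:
Function('K')(p) = Rational(8, 3) (Function('K')(p) = Mul(16, Pow(6, -1)) = Mul(16, Rational(1, 6)) = Rational(8, 3))
Function('r')(d, t) = Mul(2, d) (Function('r')(d, t) = Mul(Rational(-1, 2), Add(d, Mul(-5, d))) = Mul(Rational(-1, 2), Mul(-4, d)) = Mul(2, d))
Mul(Function('r')(-216, Function('K')(-7)), Pow(-10383, -1)) = Mul(Mul(2, -216), Pow(-10383, -1)) = Mul(-432, Rational(-1, 10383)) = Rational(144, 3461)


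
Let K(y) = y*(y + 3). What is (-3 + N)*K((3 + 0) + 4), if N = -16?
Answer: -1330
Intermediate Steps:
K(y) = y*(3 + y)
(-3 + N)*K((3 + 0) + 4) = (-3 - 16)*(((3 + 0) + 4)*(3 + ((3 + 0) + 4))) = -19*(3 + 4)*(3 + (3 + 4)) = -133*(3 + 7) = -133*10 = -19*70 = -1330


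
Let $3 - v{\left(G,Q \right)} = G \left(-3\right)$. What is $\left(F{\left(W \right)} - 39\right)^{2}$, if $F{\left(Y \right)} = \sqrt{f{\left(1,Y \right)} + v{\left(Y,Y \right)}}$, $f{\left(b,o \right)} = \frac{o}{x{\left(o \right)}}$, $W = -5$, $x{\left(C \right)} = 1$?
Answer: $\left(39 - i \sqrt{17}\right)^{2} \approx 1504.0 - 321.6 i$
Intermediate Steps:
$v{\left(G,Q \right)} = 3 + 3 G$ ($v{\left(G,Q \right)} = 3 - G \left(-3\right) = 3 - - 3 G = 3 + 3 G$)
$f{\left(b,o \right)} = o$ ($f{\left(b,o \right)} = \frac{o}{1} = o 1 = o$)
$F{\left(Y \right)} = \sqrt{3 + 4 Y}$ ($F{\left(Y \right)} = \sqrt{Y + \left(3 + 3 Y\right)} = \sqrt{3 + 4 Y}$)
$\left(F{\left(W \right)} - 39\right)^{2} = \left(\sqrt{3 + 4 \left(-5\right)} - 39\right)^{2} = \left(\sqrt{3 - 20} - 39\right)^{2} = \left(\sqrt{-17} - 39\right)^{2} = \left(i \sqrt{17} - 39\right)^{2} = \left(-39 + i \sqrt{17}\right)^{2}$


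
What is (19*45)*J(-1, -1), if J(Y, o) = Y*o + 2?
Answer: 2565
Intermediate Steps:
J(Y, o) = 2 + Y*o
(19*45)*J(-1, -1) = (19*45)*(2 - 1*(-1)) = 855*(2 + 1) = 855*3 = 2565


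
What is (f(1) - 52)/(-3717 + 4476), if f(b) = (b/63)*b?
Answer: -3275/47817 ≈ -0.068490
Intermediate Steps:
f(b) = b²/63 (f(b) = (b*(1/63))*b = (b/63)*b = b²/63)
(f(1) - 52)/(-3717 + 4476) = ((1/63)*1² - 52)/(-3717 + 4476) = ((1/63)*1 - 52)/759 = (1/63 - 52)*(1/759) = -3275/63*1/759 = -3275/47817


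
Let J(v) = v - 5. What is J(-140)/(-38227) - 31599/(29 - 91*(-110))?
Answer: -1206479318/383760853 ≈ -3.1438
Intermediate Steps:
J(v) = -5 + v
J(-140)/(-38227) - 31599/(29 - 91*(-110)) = (-5 - 140)/(-38227) - 31599/(29 - 91*(-110)) = -145*(-1/38227) - 31599/(29 + 10010) = 145/38227 - 31599/10039 = -1206479318/383760853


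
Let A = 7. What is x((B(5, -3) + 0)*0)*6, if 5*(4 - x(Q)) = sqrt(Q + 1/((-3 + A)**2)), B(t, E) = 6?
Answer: 237/10 ≈ 23.700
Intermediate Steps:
x(Q) = 4 - sqrt(1/16 + Q)/5 (x(Q) = 4 - sqrt(Q + 1/((-3 + 7)**2))/5 = 4 - sqrt(Q + 1/(4**2))/5 = 4 - sqrt(Q + 1/16)/5 = 4 - sqrt(1/16 + Q)/5)
x((B(5, -3) + 0)*0)*6 = (4 - sqrt(1 + 16*((6 + 0)*0))/20)*6 = (4 - sqrt(1 + 16*(6*0))/20)*6 = (4 - sqrt(1 + 16*0)/20)*6 = (4 - sqrt(1 + 0)/20)*6 = (4 - sqrt(1)/20)*6 = (4 - 1/20*1)*6 = (4 - 1/20)*6 = (79/20)*6 = 237/10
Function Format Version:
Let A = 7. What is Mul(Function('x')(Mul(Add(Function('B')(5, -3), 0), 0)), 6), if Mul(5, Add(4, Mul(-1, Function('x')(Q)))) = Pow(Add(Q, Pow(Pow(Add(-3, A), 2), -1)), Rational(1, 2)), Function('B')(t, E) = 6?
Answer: Rational(237, 10) ≈ 23.700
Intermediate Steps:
Function('x')(Q) = Add(4, Mul(Rational(-1, 5), Pow(Add(Rational(1, 16), Q), Rational(1, 2)))) (Function('x')(Q) = Add(4, Mul(Rational(-1, 5), Pow(Add(Q, Pow(Pow(Add(-3, 7), 2), -1)), Rational(1, 2)))) = Add(4, Mul(Rational(-1, 5), Pow(Add(Q, Pow(Pow(4, 2), -1)), Rational(1, 2)))) = Add(4, Mul(Rational(-1, 5), Pow(Add(Q, Pow(16, -1)), Rational(1, 2)))) = Add(4, Mul(Rational(-1, 5), Pow(Add(Q, Rational(1, 16)), Rational(1, 2)))) = Add(4, Mul(Rational(-1, 5), Pow(Add(Rational(1, 16), Q), Rational(1, 2)))))
Mul(Function('x')(Mul(Add(Function('B')(5, -3), 0), 0)), 6) = Mul(Add(4, Mul(Rational(-1, 20), Pow(Add(1, Mul(16, Mul(Add(6, 0), 0))), Rational(1, 2)))), 6) = Mul(Add(4, Mul(Rational(-1, 20), Pow(Add(1, Mul(16, Mul(6, 0))), Rational(1, 2)))), 6) = Mul(Add(4, Mul(Rational(-1, 20), Pow(Add(1, Mul(16, 0)), Rational(1, 2)))), 6) = Mul(Add(4, Mul(Rational(-1, 20), Pow(Add(1, 0), Rational(1, 2)))), 6) = Mul(Add(4, Mul(Rational(-1, 20), Pow(1, Rational(1, 2)))), 6) = Mul(Add(4, Mul(Rational(-1, 20), 1)), 6) = Mul(Add(4, Rational(-1, 20)), 6) = Mul(Rational(79, 20), 6) = Rational(237, 10)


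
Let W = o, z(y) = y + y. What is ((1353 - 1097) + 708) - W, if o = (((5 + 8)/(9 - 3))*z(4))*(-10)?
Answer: 3412/3 ≈ 1137.3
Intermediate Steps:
z(y) = 2*y
o = -520/3 (o = (((5 + 8)/(9 - 3))*(2*4))*(-10) = ((13/6)*8)*(-10) = (52/3)*(-10) = -520/3 ≈ -173.33)
W = -520/3 ≈ -173.33
((1353 - 1097) + 708) - W = ((1353 - 1097) + 708) - 1*(-520/3) = (256 + 708) + 520/3 = 964 + 520/3 = 3412/3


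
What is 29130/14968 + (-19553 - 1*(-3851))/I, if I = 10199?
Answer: 31034667/76329316 ≈ 0.40659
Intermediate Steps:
29130/14968 + (-19553 - 1*(-3851))/I = 29130/14968 + (-19553 - 1*(-3851))/10199 = 29130*(1/14968) + (-19553 + 3851)*(1/10199) = 14565/7484 - 15702*1/10199 = 14565/7484 - 15702/10199 = 31034667/76329316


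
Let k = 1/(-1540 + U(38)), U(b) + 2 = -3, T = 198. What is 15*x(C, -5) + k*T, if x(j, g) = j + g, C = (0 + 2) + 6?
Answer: 23109/515 ≈ 44.872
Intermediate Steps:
U(b) = -5 (U(b) = -2 - 3 = -5)
k = -1/1545 (k = 1/(-1540 - 5) = 1/(-1545) = -1/1545 ≈ -0.00064725)
C = 8 (C = 2 + 6 = 8)
x(j, g) = g + j
15*x(C, -5) + k*T = 15*(-5 + 8) - 1/1545*198 = 15*3 - 66/515 = 45 - 66/515 = 23109/515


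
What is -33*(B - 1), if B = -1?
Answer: 66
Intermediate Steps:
-33*(B - 1) = -33*(-1 - 1) = -33*(-2) = 66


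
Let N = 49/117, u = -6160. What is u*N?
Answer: -301840/117 ≈ -2579.8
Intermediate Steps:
N = 49/117 (N = 49*(1/117) = 49/117 ≈ 0.41880)
u*N = -6160*49/117 = -301840/117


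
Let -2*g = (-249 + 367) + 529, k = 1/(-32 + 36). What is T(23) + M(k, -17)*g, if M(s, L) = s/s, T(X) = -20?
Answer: -687/2 ≈ -343.50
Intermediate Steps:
k = ¼ (k = 1/4 = ¼ ≈ 0.25000)
M(s, L) = 1
g = -647/2 (g = -((-249 + 367) + 529)/2 = -(118 + 529)/2 = -½*647 = -647/2 ≈ -323.50)
T(23) + M(k, -17)*g = -20 + 1*(-647/2) = -20 - 647/2 = -687/2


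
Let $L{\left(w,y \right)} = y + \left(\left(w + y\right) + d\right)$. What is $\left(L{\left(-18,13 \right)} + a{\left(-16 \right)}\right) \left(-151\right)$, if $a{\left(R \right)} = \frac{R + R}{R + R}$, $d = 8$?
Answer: $-2567$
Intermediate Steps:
$a{\left(R \right)} = 1$ ($a{\left(R \right)} = \frac{2 R}{2 R} = 2 R \frac{1}{2 R} = 1$)
$L{\left(w,y \right)} = 8 + w + 2 y$ ($L{\left(w,y \right)} = y + \left(\left(w + y\right) + 8\right) = y + \left(8 + w + y\right) = 8 + w + 2 y$)
$\left(L{\left(-18,13 \right)} + a{\left(-16 \right)}\right) \left(-151\right) = \left(\left(8 - 18 + 2 \cdot 13\right) + 1\right) \left(-151\right) = \left(\left(8 - 18 + 26\right) + 1\right) \left(-151\right) = \left(16 + 1\right) \left(-151\right) = 17 \left(-151\right) = -2567$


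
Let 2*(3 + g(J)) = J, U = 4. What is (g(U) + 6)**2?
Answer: 25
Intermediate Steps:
g(J) = -3 + J/2
(g(U) + 6)**2 = ((-3 + (1/2)*4) + 6)**2 = ((-3 + 2) + 6)**2 = (-1 + 6)**2 = 5**2 = 25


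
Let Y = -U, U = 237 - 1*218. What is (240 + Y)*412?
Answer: 91052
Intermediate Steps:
U = 19 (U = 237 - 218 = 19)
Y = -19 (Y = -1*19 = -19)
(240 + Y)*412 = (240 - 19)*412 = 221*412 = 91052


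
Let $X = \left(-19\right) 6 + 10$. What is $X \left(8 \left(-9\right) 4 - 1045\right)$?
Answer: $138632$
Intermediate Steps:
$X = -104$ ($X = -114 + 10 = -104$)
$X \left(8 \left(-9\right) 4 - 1045\right) = - 104 \left(8 \left(-9\right) 4 - 1045\right) = - 104 \left(\left(-72\right) 4 - 1045\right) = - 104 \left(-288 - 1045\right) = \left(-104\right) \left(-1333\right) = 138632$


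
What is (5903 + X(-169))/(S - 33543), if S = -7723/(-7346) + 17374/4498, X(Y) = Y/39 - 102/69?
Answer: -6722556689524/38232064057617 ≈ -0.17584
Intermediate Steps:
X(Y) = -34/23 + Y/39 (X(Y) = Y*(1/39) - 102*1/69 = Y/39 - 34/23 = -34/23 + Y/39)
S = 81183729/16521154 (S = -7723*(-1/7346) + 17374*(1/4498) = 7723/7346 + 8687/2249 = 81183729/16521154 ≈ 4.9139)
(5903 + X(-169))/(S - 33543) = (5903 + (-34/23 + (1/39)*(-169)))/(81183729/16521154 - 33543) = (5903 + (-34/23 - 13/3))/(-554087884893/16521154) = (5903 - 401/69)*(-16521154/554087884893) = (406906/69)*(-16521154/554087884893) = -6722556689524/38232064057617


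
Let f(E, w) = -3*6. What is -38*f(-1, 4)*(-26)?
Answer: -17784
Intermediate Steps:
f(E, w) = -18
-38*f(-1, 4)*(-26) = -38*(-18)*(-26) = 684*(-26) = -17784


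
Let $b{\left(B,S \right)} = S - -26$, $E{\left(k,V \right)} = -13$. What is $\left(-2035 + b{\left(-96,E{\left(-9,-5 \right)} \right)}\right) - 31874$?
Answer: $-33896$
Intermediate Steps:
$b{\left(B,S \right)} = 26 + S$ ($b{\left(B,S \right)} = S + 26 = 26 + S$)
$\left(-2035 + b{\left(-96,E{\left(-9,-5 \right)} \right)}\right) - 31874 = \left(-2035 + \left(26 - 13\right)\right) - 31874 = \left(-2035 + 13\right) - 31874 = -2022 - 31874 = -33896$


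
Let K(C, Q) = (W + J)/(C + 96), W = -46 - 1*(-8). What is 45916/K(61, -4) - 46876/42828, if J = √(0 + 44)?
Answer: -366629613724/1873725 - 1802203*√11/175 ≈ -2.2982e+5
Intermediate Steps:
J = 2*√11 (J = √44 = 2*√11 ≈ 6.6332)
W = -38 (W = -46 + 8 = -38)
K(C, Q) = (-38 + 2*√11)/(96 + C) (K(C, Q) = (-38 + 2*√11)/(C + 96) = (-38 + 2*√11)/(96 + C))
45916/K(61, -4) - 46876/42828 = 45916/((2*(-19 + √11)/(96 + 61))) - 46876/42828 = 45916/((2*(-19 + √11)/157)) - 46876*1/42828 = 45916/((2*(1/157)*(-19 + √11))) - 11719/10707 = 45916/(-38/157 + 2*√11/157) - 11719/10707 = -11719/10707 + 45916/(-38/157 + 2*√11/157)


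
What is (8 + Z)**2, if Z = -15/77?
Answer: 361201/5929 ≈ 60.921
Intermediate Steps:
Z = -15/77 (Z = -15*1/77 = -15/77 ≈ -0.19481)
(8 + Z)**2 = (8 - 15/77)**2 = (601/77)**2 = 361201/5929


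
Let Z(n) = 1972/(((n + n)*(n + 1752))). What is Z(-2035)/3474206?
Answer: 493/1000406303215 ≈ 4.9280e-10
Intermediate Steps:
Z(n) = 986/(n*(1752 + n)) (Z(n) = 1972/(((2*n)*(1752 + n))) = 1972/((2*n*(1752 + n))) = 1972*(1/(2*n*(1752 + n))) = 986/(n*(1752 + n)))
Z(-2035)/3474206 = (986/(-2035*(1752 - 2035)))/3474206 = (986*(-1/2035)/(-283))*(1/3474206) = (986*(-1/2035)*(-1/283))*(1/3474206) = (986/575905)*(1/3474206) = 493/1000406303215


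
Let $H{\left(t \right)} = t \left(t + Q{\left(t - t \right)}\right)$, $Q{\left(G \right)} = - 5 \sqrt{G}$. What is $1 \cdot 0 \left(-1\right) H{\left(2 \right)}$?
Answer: $0$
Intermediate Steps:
$H{\left(t \right)} = t^{2}$ ($H{\left(t \right)} = t \left(t - 5 \sqrt{t - t}\right) = t \left(t - 5 \sqrt{0}\right) = t \left(t - 0\right) = t \left(t + 0\right) = t t = t^{2}$)
$1 \cdot 0 \left(-1\right) H{\left(2 \right)} = 1 \cdot 0 \left(-1\right) 2^{2} = 0 \left(-1\right) 4 = 0 \cdot 4 = 0$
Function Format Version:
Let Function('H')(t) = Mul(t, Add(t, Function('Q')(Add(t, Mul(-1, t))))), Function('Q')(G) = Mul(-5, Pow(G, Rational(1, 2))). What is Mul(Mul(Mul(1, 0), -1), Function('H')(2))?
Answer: 0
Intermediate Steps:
Function('H')(t) = Pow(t, 2) (Function('H')(t) = Mul(t, Add(t, Mul(-5, Pow(Add(t, Mul(-1, t)), Rational(1, 2))))) = Mul(t, Add(t, Mul(-5, Pow(0, Rational(1, 2))))) = Mul(t, Add(t, Mul(-5, 0))) = Mul(t, Add(t, 0)) = Mul(t, t) = Pow(t, 2))
Mul(Mul(Mul(1, 0), -1), Function('H')(2)) = Mul(Mul(Mul(1, 0), -1), Pow(2, 2)) = Mul(Mul(0, -1), 4) = Mul(0, 4) = 0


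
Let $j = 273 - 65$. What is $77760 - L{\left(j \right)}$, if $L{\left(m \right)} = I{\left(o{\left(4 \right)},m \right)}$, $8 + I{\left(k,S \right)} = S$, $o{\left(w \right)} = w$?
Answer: $77560$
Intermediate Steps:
$j = 208$
$I{\left(k,S \right)} = -8 + S$
$L{\left(m \right)} = -8 + m$
$77760 - L{\left(j \right)} = 77760 - \left(-8 + 208\right) = 77760 - 200 = 77560$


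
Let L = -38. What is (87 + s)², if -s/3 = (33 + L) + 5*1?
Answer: 7569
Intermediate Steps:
s = 0 (s = -3*((33 - 38) + 5*1) = -3*(-5 + 5) = -3*0 = 0)
(87 + s)² = (87 + 0)² = 87² = 7569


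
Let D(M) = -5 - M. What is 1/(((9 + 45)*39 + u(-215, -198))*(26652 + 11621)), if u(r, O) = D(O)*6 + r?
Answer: 1/116694377 ≈ 8.5694e-9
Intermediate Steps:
u(r, O) = -30 + r - 6*O (u(r, O) = (-5 - O)*6 + r = (-30 - 6*O) + r = -30 + r - 6*O)
1/(((9 + 45)*39 + u(-215, -198))*(26652 + 11621)) = 1/(((9 + 45)*39 + (-30 - 215 - 6*(-198)))*(26652 + 11621)) = 1/((54*39 + (-30 - 215 + 1188))*38273) = 1/((2106 + 943)*38273) = 1/(3049*38273) = 1/116694377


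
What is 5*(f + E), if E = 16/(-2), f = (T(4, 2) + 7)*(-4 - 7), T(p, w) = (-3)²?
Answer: -920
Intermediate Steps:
T(p, w) = 9
f = -176 (f = (9 + 7)*(-4 - 7) = 16*(-11) = -176)
E = -8 (E = 16*(-½) = -8)
5*(f + E) = 5*(-176 - 8) = 5*(-184) = -920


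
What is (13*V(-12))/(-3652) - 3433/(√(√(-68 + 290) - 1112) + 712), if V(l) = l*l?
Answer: -468/913 - 3433/(712 + I*√(1112 - √222)) ≈ -5.3238 + 0.22382*I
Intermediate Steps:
V(l) = l²
(13*V(-12))/(-3652) - 3433/(√(√(-68 + 290) - 1112) + 712) = (13*(-12)²)/(-3652) - 3433/(√(√(-68 + 290) - 1112) + 712) = (13*144)*(-1/3652) - 3433/(√(√222 - 1112) + 712) = 1872*(-1/3652) - 3433/(√(-1112 + √222) + 712) = -468/913 - 3433/(712 + √(-1112 + √222))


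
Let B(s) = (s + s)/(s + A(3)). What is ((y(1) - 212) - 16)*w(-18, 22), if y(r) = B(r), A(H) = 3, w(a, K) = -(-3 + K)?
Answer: 8645/2 ≈ 4322.5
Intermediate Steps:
w(a, K) = 3 - K
B(s) = 2*s/(3 + s) (B(s) = (s + s)/(s + 3) = (2*s)/(3 + s) = 2*s/(3 + s))
y(r) = 2*r/(3 + r)
((y(1) - 212) - 16)*w(-18, 22) = ((2*1/(3 + 1) - 212) - 16)*(3 - 1*22) = ((2*1/4 - 212) - 16)*(3 - 22) = ((2*1*(¼) - 212) - 16)*(-19) = ((½ - 212) - 16)*(-19) = (-423/2 - 16)*(-19) = -455/2*(-19) = 8645/2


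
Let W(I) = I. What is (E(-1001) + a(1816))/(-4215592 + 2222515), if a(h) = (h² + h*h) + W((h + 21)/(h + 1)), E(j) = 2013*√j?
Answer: -11984410541/3621420909 - 671*I*√1001/664359 ≈ -3.3093 - 0.031955*I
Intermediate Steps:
a(h) = 2*h² + (21 + h)/(1 + h) (a(h) = (h² + h*h) + (h + 21)/(h + 1) = (h² + h²) + (21 + h)/(1 + h) = 2*h² + (21 + h)/(1 + h))
(E(-1001) + a(1816))/(-4215592 + 2222515) = (2013*√(-1001) + (21 + 1816 + 2*1816²*(1 + 1816))/(1 + 1816))/(-4215592 + 2222515) = (2013*(I*√1001) + (21 + 1816 + 2*3297856*1817)/1817)/(-1993077) = (2013*I*√1001 + (21 + 1816 + 11984408704)/1817)*(-1/1993077) = (2013*I*√1001 + (1/1817)*11984410541)*(-1/1993077) = (2013*I*√1001 + 11984410541/1817)*(-1/1993077) = (11984410541/1817 + 2013*I*√1001)*(-1/1993077) = -11984410541/3621420909 - 671*I*√1001/664359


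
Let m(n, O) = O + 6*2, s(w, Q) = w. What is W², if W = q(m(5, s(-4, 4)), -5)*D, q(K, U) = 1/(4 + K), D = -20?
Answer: 25/9 ≈ 2.7778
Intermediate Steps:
m(n, O) = 12 + O (m(n, O) = O + 12 = 12 + O)
W = -5/3 (W = -20/(4 + (12 - 4)) = -20/(4 + 8) = -20/12 = (1/12)*(-20) = -5/3 ≈ -1.6667)
W² = (-5/3)² = 25/9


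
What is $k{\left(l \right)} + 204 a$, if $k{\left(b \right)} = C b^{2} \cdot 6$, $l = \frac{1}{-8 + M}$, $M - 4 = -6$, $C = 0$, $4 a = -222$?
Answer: $-11322$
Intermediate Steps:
$a = - \frac{111}{2}$ ($a = \frac{1}{4} \left(-222\right) = - \frac{111}{2} \approx -55.5$)
$M = -2$ ($M = 4 - 6 = -2$)
$l = - \frac{1}{10}$ ($l = \frac{1}{-8 - 2} = \frac{1}{-10} = - \frac{1}{10} \approx -0.1$)
$k{\left(b \right)} = 0$ ($k{\left(b \right)} = 0 b^{2} \cdot 6 = 0 \cdot 6 = 0$)
$k{\left(l \right)} + 204 a = 0 + 204 \left(- \frac{111}{2}\right) = 0 - 11322 = -11322$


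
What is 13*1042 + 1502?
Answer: 15048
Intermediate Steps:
13*1042 + 1502 = 13546 + 1502 = 15048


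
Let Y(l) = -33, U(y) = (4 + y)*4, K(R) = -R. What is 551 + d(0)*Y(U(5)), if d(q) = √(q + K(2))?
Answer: 551 - 33*I*√2 ≈ 551.0 - 46.669*I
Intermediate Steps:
U(y) = 16 + 4*y
d(q) = √(-2 + q) (d(q) = √(q - 1*2) = √(q - 2) = √(-2 + q))
551 + d(0)*Y(U(5)) = 551 + √(-2 + 0)*(-33) = 551 + √(-2)*(-33) = 551 + (I*√2)*(-33) = 551 - 33*I*√2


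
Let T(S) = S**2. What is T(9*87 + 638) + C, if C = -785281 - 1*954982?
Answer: 278978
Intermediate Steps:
C = -1740263 (C = -785281 - 954982 = -1740263)
T(9*87 + 638) + C = (9*87 + 638)**2 - 1740263 = (783 + 638)**2 - 1740263 = 1421**2 - 1740263 = 2019241 - 1740263 = 278978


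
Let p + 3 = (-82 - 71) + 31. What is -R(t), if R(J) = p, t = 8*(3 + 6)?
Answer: 125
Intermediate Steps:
t = 72 (t = 8*9 = 72)
p = -125 (p = -3 + ((-82 - 71) + 31) = -3 + (-153 + 31) = -3 - 122 = -125)
R(J) = -125
-R(t) = -1*(-125) = 125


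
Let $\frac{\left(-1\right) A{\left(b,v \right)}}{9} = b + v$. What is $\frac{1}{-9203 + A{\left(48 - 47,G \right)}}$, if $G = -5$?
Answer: $- \frac{1}{9167} \approx -0.00010909$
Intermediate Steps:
$A{\left(b,v \right)} = - 9 b - 9 v$ ($A{\left(b,v \right)} = - 9 \left(b + v\right) = - 9 b - 9 v$)
$\frac{1}{-9203 + A{\left(48 - 47,G \right)}} = \frac{1}{-9203 - \left(-45 + 9 \left(48 - 47\right)\right)} = \frac{1}{-9203 + \left(- 9 \left(48 - 47\right) + 45\right)} = \frac{1}{-9203 + \left(\left(-9\right) 1 + 45\right)} = \frac{1}{-9203 + \left(-9 + 45\right)} = \frac{1}{-9203 + 36} = \frac{1}{-9167} = - \frac{1}{9167}$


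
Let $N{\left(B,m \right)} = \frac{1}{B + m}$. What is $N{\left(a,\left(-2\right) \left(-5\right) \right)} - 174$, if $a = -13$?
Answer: $- \frac{523}{3} \approx -174.33$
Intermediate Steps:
$N{\left(a,\left(-2\right) \left(-5\right) \right)} - 174 = \frac{1}{-13 - -10} - 174 = \frac{1}{-13 + 10} - 174 = \frac{1}{-3} - 174 = - \frac{1}{3} - 174 = - \frac{523}{3}$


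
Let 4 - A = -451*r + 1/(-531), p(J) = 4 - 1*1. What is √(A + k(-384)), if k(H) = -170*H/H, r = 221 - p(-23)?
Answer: √3075004067/177 ≈ 313.29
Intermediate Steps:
p(J) = 3 (p(J) = 4 - 1 = 3)
r = 218 (r = 221 - 1*3 = 221 - 3 = 218)
A = 52208983/531 (A = 4 - (-451*218 + 1/(-531)) = 4 - (-98318 - 1/531) = 4 - 1*(-52206859/531) = 4 + 52206859/531 = 52208983/531 ≈ 98322.)
k(H) = -170 (k(H) = -170*1 = -170)
√(A + k(-384)) = √(52208983/531 - 170) = √(52118713/531) = √3075004067/177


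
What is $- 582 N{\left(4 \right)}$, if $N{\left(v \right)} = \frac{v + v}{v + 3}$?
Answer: $- \frac{4656}{7} \approx -665.14$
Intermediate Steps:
$N{\left(v \right)} = \frac{2 v}{3 + v}$
$- 582 N{\left(4 \right)} = - 582 \cdot 2 \cdot 4 \frac{1}{3 + 4} = - 582 \cdot 2 \cdot 4 \cdot \frac{1}{7} = \left(-582\right) \frac{8}{7} = - \frac{4656}{7}$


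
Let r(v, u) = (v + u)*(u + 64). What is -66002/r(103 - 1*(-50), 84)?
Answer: -33001/17538 ≈ -1.8817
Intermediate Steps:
r(v, u) = (64 + u)*(u + v) (r(v, u) = (u + v)*(64 + u) = (64 + u)*(u + v))
-66002/r(103 - 1*(-50), 84) = -66002/(84**2 + 64*84 + 64*(103 - 1*(-50)) + 84*(103 - 1*(-50))) = -66002/(7056 + 5376 + 64*(103 + 50) + 84*(103 + 50)) = -66002/(7056 + 5376 + 64*153 + 84*153) = -66002/(7056 + 5376 + 9792 + 12852) = -66002/35076 = -66002*1/35076 = -33001/17538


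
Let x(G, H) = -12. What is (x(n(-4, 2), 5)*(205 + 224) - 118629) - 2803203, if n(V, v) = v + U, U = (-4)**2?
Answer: -2926980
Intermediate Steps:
U = 16
n(V, v) = 16 + v (n(V, v) = v + 16 = 16 + v)
(x(n(-4, 2), 5)*(205 + 224) - 118629) - 2803203 = (-12*(205 + 224) - 118629) - 2803203 = (-12*429 - 118629) - 2803203 = (-5148 - 118629) - 2803203 = -123777 - 2803203 = -2926980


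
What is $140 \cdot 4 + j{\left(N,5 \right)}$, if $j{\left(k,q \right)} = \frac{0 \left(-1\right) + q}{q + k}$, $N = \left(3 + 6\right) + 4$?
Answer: $\frac{10085}{18} \approx 560.28$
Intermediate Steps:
$N = 13$ ($N = 9 + 4 = 13$)
$j{\left(k,q \right)} = \frac{q}{k + q}$ ($j{\left(k,q \right)} = \frac{0 + q}{k + q} = \frac{q}{k + q}$)
$140 \cdot 4 + j{\left(N,5 \right)} = 140 \cdot 4 + \frac{5}{13 + 5} = 560 + \frac{5}{18} = \frac{10085}{18}$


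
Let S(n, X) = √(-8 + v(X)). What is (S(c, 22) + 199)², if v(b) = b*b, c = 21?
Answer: 40077 + 796*√119 ≈ 48760.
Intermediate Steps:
v(b) = b²
S(n, X) = √(-8 + X²)
(S(c, 22) + 199)² = (√(-8 + 22²) + 199)² = (√(-8 + 484) + 199)² = (√476 + 199)² = (2*√119 + 199)² = (199 + 2*√119)²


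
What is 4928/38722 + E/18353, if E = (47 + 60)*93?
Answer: 237883103/355332433 ≈ 0.66947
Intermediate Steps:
E = 9951 (E = 107*93 = 9951)
4928/38722 + E/18353 = 4928/38722 + 9951/18353 = 4928*(1/38722) + 9951*(1/18353) = 2464/19361 + 9951/18353 = 237883103/355332433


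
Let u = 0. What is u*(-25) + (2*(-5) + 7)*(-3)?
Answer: 9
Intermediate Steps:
u*(-25) + (2*(-5) + 7)*(-3) = 0*(-25) + (2*(-5) + 7)*(-3) = 0 + (-10 + 7)*(-3) = 0 - 3*(-3) = 0 + 9 = 9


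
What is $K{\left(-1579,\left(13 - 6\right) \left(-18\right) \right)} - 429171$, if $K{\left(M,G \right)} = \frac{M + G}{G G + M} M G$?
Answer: $- \frac{6475074357}{14297} \approx -4.529 \cdot 10^{5}$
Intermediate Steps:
$K{\left(M,G \right)} = \frac{G M \left(G + M\right)}{M + G^{2}}$ ($K{\left(M,G \right)} = \frac{G + M}{G^{2} + M} G M = \frac{G + M}{M + G^{2}} G M = \frac{G M \left(G + M\right)}{M + G^{2}}$)
$K{\left(-1579,\left(13 - 6\right) \left(-18\right) \right)} - 429171 = \left(13 - 6\right) \left(-18\right) \left(-1579\right) \frac{1}{-1579 + \left(\left(13 - 6\right) \left(-18\right)\right)^{2}} \left(\left(13 - 6\right) \left(-18\right) - 1579\right) - 429171 = 7 \left(-18\right) \left(-1579\right) \frac{1}{-1579 + \left(7 \left(-18\right)\right)^{2}} \left(7 \left(-18\right) - 1579\right) - 429171 = \left(-126\right) \left(-1579\right) \frac{1}{-1579 + \left(-126\right)^{2}} \left(-126 - 1579\right) - 429171 = \left(-126\right) \left(-1579\right) \frac{1}{-1579 + 15876} \left(-1705\right) - 429171 = \left(-126\right) \left(-1579\right) \frac{1}{14297} \left(-1705\right) - 429171 = - \frac{339216570}{14297} - 429171 = - \frac{6475074357}{14297}$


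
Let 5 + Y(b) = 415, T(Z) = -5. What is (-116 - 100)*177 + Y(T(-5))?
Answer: -37822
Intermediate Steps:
Y(b) = 410 (Y(b) = -5 + 415 = 410)
(-116 - 100)*177 + Y(T(-5)) = (-116 - 100)*177 + 410 = -216*177 + 410 = -38232 + 410 = -37822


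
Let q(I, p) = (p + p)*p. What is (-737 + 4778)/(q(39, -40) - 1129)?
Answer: 4041/2071 ≈ 1.9512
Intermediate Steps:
q(I, p) = 2*p**2 (q(I, p) = (2*p)*p = 2*p**2)
(-737 + 4778)/(q(39, -40) - 1129) = (-737 + 4778)/(2*(-40)**2 - 1129) = 4041/(2*1600 - 1129) = 4041/(3200 - 1129) = 4041/2071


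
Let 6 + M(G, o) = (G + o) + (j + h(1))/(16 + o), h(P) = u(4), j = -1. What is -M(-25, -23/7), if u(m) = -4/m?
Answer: 21458/623 ≈ 34.443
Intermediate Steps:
h(P) = -1 (h(P) = -4/4 = -4*¼ = -1)
M(G, o) = -6 + G + o - 2/(16 + o) (M(G, o) = -6 + ((G + o) + (-1 - 1)/(16 + o)) = -6 + ((G + o) - 2/(16 + o)) = -6 + (G + o - 2/(16 + o)) = -6 + G + o - 2/(16 + o))
-M(-25, -23/7) = -(-98 + (-23/7)² + 10*(-23/7) + 16*(-25) - (-575)/7)/(16 - 23/7) = -(-98 + (-23*⅐)² + 10*(-23*⅐) - 400 - (-575)/7)/(16 - 23*⅐) = -(-98 + (-23/7)² + 10*(-23/7) - 400 - 25*(-23/7))/(16 - 23/7) = -(-98 + 529/49 - 230/7 - 400 + 575/7)/89/7 = -7*(-21458)/(89*49) = -1*(-21458/623) = 21458/623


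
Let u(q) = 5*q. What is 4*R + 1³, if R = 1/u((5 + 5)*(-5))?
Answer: 123/125 ≈ 0.98400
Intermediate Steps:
R = -1/250 (R = 1/(5*((5 + 5)*(-5))) = 1/(5*(10*(-5))) = 1/(5*(-50)) = 1/(-250) = -1/250 ≈ -0.0040000)
4*R + 1³ = 4*(-1/250) + 1³ = -2/125 + 1 = 123/125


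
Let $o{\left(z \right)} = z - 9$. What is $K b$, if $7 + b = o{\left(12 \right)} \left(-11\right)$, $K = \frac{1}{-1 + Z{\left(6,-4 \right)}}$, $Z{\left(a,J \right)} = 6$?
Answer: $-8$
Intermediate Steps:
$o{\left(z \right)} = -9 + z$
$K = \frac{1}{5}$ ($K = \frac{1}{-1 + 6} = \frac{1}{5} \approx 0.2$)
$b = -40$ ($b = -7 + \left(-9 + 12\right) \left(-11\right) = -7 + 3 \left(-11\right) = -7 - 33 = -40$)
$K b = \frac{1}{5} \left(-40\right) = -8$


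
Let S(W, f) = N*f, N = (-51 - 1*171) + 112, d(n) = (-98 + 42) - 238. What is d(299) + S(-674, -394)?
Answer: 43046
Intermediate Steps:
d(n) = -294 (d(n) = -56 - 238 = -294)
N = -110 (N = (-51 - 171) + 112 = -222 + 112 = -110)
S(W, f) = -110*f
d(299) + S(-674, -394) = -294 - 110*(-394) = -294 + 43340 = 43046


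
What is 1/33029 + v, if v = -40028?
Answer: -1322084811/33029 ≈ -40028.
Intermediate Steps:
1/33029 + v = 1/33029 - 40028 = -1322084811/33029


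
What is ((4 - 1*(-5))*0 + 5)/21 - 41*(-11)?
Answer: 9476/21 ≈ 451.24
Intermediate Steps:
((4 - 1*(-5))*0 + 5)/21 - 41*(-11) = ((4 + 5)*0 + 5)*(1/21) + 451 = (9*0 + 5)*(1/21) + 451 = (0 + 5)*(1/21) + 451 = 5*(1/21) + 451 = 5/21 + 451 = 9476/21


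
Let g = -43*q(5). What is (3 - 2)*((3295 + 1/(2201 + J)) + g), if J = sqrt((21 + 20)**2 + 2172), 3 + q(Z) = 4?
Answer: 15741464297/4840548 - sqrt(3853)/4840548 ≈ 3252.0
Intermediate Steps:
q(Z) = 1 (q(Z) = -3 + 4 = 1)
g = -43 (g = -43*1 = -43)
J = sqrt(3853) (J = sqrt(41**2 + 2172) = sqrt(1681 + 2172) = sqrt(3853) ≈ 62.073)
(3 - 2)*((3295 + 1/(2201 + J)) + g) = (3 - 2)*((3295 + 1/(2201 + sqrt(3853))) - 43) = 1*(3252 + 1/(2201 + sqrt(3853))) = 3252 + 1/(2201 + sqrt(3853))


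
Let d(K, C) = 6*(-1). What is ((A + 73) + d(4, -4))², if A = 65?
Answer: 17424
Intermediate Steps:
d(K, C) = -6
((A + 73) + d(4, -4))² = ((65 + 73) - 6)² = (138 - 6)² = 132² = 17424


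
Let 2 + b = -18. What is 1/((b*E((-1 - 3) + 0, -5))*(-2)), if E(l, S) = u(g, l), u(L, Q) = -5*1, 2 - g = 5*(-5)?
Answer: -1/200 ≈ -0.0050000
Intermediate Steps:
g = 27 (g = 2 - 5*(-5) = 2 - 1*(-25) = 2 + 25 = 27)
b = -20 (b = -2 - 18 = -20)
u(L, Q) = -5
E(l, S) = -5
1/((b*E((-1 - 3) + 0, -5))*(-2)) = 1/(-20*(-5)*(-2)) = 1/(100*(-2)) = 1/(-200) = -1/200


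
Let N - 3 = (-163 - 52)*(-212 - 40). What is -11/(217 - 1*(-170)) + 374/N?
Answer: -150425/6989607 ≈ -0.021521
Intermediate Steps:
N = 54183 (N = 3 + (-163 - 52)*(-212 - 40) = 3 - 215*(-252) = 3 + 54180 = 54183)
-11/(217 - 1*(-170)) + 374/N = -11/(217 - 1*(-170)) + 374/54183 = -11/(217 + 170) + 374*(1/54183) = -11/387 + 374/54183 = -150425/6989607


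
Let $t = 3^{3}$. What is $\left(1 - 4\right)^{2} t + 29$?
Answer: $272$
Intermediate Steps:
$t = 27$
$\left(1 - 4\right)^{2} t + 29 = \left(1 - 4\right)^{2} \cdot 27 + 29 = \left(-3\right)^{2} \cdot 27 + 29 = 9 \cdot 27 + 29 = 243 + 29 = 272$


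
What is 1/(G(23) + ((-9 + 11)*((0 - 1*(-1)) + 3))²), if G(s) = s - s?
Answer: 1/64 ≈ 0.015625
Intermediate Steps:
G(s) = 0
1/(G(23) + ((-9 + 11)*((0 - 1*(-1)) + 3))²) = 1/(0 + ((-9 + 11)*((0 - 1*(-1)) + 3))²) = 1/(0 + (2*((0 + 1) + 3))²) = 1/(0 + (2*(1 + 3))²) = 1/(0 + (2*4)²) = 1/(0 + 8²) = 1/(0 + 64) = 1/64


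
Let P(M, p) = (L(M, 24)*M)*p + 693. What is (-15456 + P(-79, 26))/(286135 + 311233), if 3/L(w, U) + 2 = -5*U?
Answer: -448731/18219724 ≈ -0.024629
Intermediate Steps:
L(w, U) = 3/(-2 - 5*U)
P(M, p) = 693 - 3*M*p/122 (P(M, p) = ((-3/(2 + 5*24))*M)*p + 693 = ((-3/(2 + 120))*M)*p + 693 = ((-3/122)*M)*p + 693 = ((-3*1/122)*M)*p + 693 = (-3*M/122)*p + 693 = -3*M*p/122 + 693 = 693 - 3*M*p/122)
(-15456 + P(-79, 26))/(286135 + 311233) = (-15456 + (693 - 3/122*(-79)*26))/(286135 + 311233) = (-15456 + (693 + 3081/61))/597368 = (-15456 + 45354/61)*(1/597368) = -897462/61*1/597368 = -448731/18219724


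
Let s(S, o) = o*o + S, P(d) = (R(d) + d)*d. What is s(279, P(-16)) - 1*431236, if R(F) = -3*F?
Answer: -168813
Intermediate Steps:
P(d) = -2*d**2 (P(d) = (-3*d + d)*d = (-2*d)*d = -2*d**2)
s(S, o) = S + o**2 (s(S, o) = o**2 + S = S + o**2)
s(279, P(-16)) - 1*431236 = (279 + (-2*(-16)**2)**2) - 1*431236 = (279 + (-2*256)**2) - 431236 = (279 + (-512)**2) - 431236 = (279 + 262144) - 431236 = 262423 - 431236 = -168813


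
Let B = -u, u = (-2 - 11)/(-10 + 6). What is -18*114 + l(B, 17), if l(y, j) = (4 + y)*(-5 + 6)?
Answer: -8205/4 ≈ -2051.3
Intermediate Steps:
u = 13/4 (u = -13/(-4) = -13*(-¼) = 13/4 ≈ 3.2500)
B = -13/4 (B = -1*13/4 = -13/4 ≈ -3.2500)
l(y, j) = 4 + y (l(y, j) = (4 + y)*1 = 4 + y)
-18*114 + l(B, 17) = -18*114 + (4 - 13/4) = -2052 + ¾ = -8205/4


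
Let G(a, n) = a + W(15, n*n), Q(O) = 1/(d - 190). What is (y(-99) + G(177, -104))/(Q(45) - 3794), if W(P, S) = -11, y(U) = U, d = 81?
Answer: -7303/413547 ≈ -0.017659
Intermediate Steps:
Q(O) = -1/109 (Q(O) = 1/(81 - 190) = 1/(-109) = -1/109)
G(a, n) = -11 + a (G(a, n) = a - 11 = -11 + a)
(y(-99) + G(177, -104))/(Q(45) - 3794) = (-99 + (-11 + 177))/(-1/109 - 3794) = (-99 + 166)/(-413547/109) = 67*(-109/413547) = -7303/413547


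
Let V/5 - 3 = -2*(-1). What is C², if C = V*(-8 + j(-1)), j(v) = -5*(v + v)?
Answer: 2500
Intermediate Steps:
V = 25 (V = 15 + 5*(-2*(-1)) = 15 + 5*2 = 15 + 10 = 25)
j(v) = -10*v
C = 50 (C = 25*(-8 - 10*(-1)) = 25*(-8 + 10) = 25*2 = 50)
C² = 50² = 2500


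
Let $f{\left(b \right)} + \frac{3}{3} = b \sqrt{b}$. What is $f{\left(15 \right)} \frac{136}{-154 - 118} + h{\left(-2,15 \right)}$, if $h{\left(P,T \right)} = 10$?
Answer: $\frac{21}{2} - \frac{15 \sqrt{15}}{2} \approx -18.547$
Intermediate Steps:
$f{\left(b \right)} = -1 + b^{\frac{3}{2}}$ ($f{\left(b \right)} = -1 + b \sqrt{b} = -1 + b^{\frac{3}{2}}$)
$f{\left(15 \right)} \frac{136}{-154 - 118} + h{\left(-2,15 \right)} = \left(-1 + 15^{\frac{3}{2}}\right) \frac{136}{-154 - 118} + 10 = \left(-1 + 15 \sqrt{15}\right) \frac{136}{-272} + 10 = \left(-1 + 15 \sqrt{15}\right) 136 \left(- \frac{1}{272}\right) + 10 = \left(-1 + 15 \sqrt{15}\right) \left(- \frac{1}{2}\right) + 10 = \left(\frac{1}{2} - \frac{15 \sqrt{15}}{2}\right) + 10 = \frac{21}{2} - \frac{15 \sqrt{15}}{2}$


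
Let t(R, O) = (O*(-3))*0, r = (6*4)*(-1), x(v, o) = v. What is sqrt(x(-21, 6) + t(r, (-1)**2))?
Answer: I*sqrt(21) ≈ 4.5826*I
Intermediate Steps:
r = -24 (r = 24*(-1) = -24)
t(R, O) = 0 (t(R, O) = -3*O*0 = 0)
sqrt(x(-21, 6) + t(r, (-1)**2)) = sqrt(-21 + 0) = sqrt(-21) = I*sqrt(21)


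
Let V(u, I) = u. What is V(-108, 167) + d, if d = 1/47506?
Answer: -5130647/47506 ≈ -108.00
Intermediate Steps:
d = 1/47506 ≈ 2.1050e-5
V(-108, 167) + d = -108 + 1/47506 = -5130647/47506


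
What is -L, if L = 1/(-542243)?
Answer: 1/542243 ≈ 1.8442e-6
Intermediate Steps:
L = -1/542243 ≈ -1.8442e-6
-L = -1*(-1/542243) = 1/542243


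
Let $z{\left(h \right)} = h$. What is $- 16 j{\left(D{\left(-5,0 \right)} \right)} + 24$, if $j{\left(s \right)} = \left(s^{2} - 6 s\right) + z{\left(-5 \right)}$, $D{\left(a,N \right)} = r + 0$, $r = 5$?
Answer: $184$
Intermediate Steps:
$D{\left(a,N \right)} = 5$ ($D{\left(a,N \right)} = 5 + 0 = 5$)
$j{\left(s \right)} = -5 + s^{2} - 6 s$ ($j{\left(s \right)} = \left(s^{2} - 6 s\right) - 5 = -5 + s^{2} - 6 s$)
$- 16 j{\left(D{\left(-5,0 \right)} \right)} + 24 = - 16 \left(-5 + 5^{2} - 30\right) + 24 = - 16 \left(-5 + 25 - 30\right) + 24 = \left(-16\right) \left(-10\right) + 24 = 160 + 24 = 184$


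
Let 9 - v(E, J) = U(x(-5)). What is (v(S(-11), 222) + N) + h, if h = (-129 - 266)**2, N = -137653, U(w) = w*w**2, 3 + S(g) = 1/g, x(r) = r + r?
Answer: 19381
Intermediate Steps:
x(r) = 2*r
S(g) = -3 + 1/g
U(w) = w**3
v(E, J) = 1009 (v(E, J) = 9 - (2*(-5))**3 = 9 - 1*(-10)**3 = 9 - 1*(-1000) = 9 + 1000 = 1009)
h = 156025 (h = (-395)**2 = 156025)
(v(S(-11), 222) + N) + h = (1009 - 137653) + 156025 = -136644 + 156025 = 19381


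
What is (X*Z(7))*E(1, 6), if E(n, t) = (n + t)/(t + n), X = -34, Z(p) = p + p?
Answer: -476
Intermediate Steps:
Z(p) = 2*p
E(n, t) = 1 (E(n, t) = (n + t)/(n + t) = 1)
(X*Z(7))*E(1, 6) = -68*7*1 = -34*14*1 = -476*1 = -476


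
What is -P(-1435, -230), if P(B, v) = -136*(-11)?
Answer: -1496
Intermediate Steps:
P(B, v) = 1496
-P(-1435, -230) = -1*1496 = -1496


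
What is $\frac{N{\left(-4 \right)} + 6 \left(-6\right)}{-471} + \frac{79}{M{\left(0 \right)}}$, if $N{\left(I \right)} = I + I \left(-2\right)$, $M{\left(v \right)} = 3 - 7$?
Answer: $- \frac{37081}{1884} \approx -19.682$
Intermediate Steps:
$M{\left(v \right)} = -4$
$N{\left(I \right)} = - I$ ($N{\left(I \right)} = I - 2 I = - I$)
$\frac{N{\left(-4 \right)} + 6 \left(-6\right)}{-471} + \frac{79}{M{\left(0 \right)}} = \frac{\left(-1\right) \left(-4\right) + 6 \left(-6\right)}{-471} + \frac{79}{-4} = \left(4 - 36\right) \left(- \frac{1}{471}\right) + 79 \left(- \frac{1}{4}\right) = \left(-32\right) \left(- \frac{1}{471}\right) - \frac{79}{4} = \frac{32}{471} - \frac{79}{4} = - \frac{37081}{1884}$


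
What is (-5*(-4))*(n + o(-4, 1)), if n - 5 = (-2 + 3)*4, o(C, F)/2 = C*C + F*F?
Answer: 860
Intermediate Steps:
o(C, F) = 2*C**2 + 2*F**2 (o(C, F) = 2*(C*C + F*F) = 2*(C**2 + F**2) = 2*C**2 + 2*F**2)
n = 9 (n = 5 + (-2 + 3)*4 = 5 + 1*4 = 5 + 4 = 9)
(-5*(-4))*(n + o(-4, 1)) = (-5*(-4))*(9 + (2*(-4)**2 + 2*1**2)) = 20*(9 + (2*16 + 2*1)) = 20*(9 + (32 + 2)) = 20*(9 + 34) = 20*43 = 860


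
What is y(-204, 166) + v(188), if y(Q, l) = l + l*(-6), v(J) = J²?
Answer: 34514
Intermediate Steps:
y(Q, l) = -5*l (y(Q, l) = l - 6*l = -5*l)
y(-204, 166) + v(188) = -5*166 + 188² = -830 + 35344 = 34514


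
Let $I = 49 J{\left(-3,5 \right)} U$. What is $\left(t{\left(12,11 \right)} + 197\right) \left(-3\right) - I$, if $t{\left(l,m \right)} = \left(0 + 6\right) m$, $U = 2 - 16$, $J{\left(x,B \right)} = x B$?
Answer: $-11079$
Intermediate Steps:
$J{\left(x,B \right)} = B x$
$U = -14$
$t{\left(l,m \right)} = 6 m$
$I = 10290$ ($I = 49 \cdot 5 \left(-3\right) \left(-14\right) = 49 \left(-15\right) \left(-14\right) = \left(-735\right) \left(-14\right) = 10290$)
$\left(t{\left(12,11 \right)} + 197\right) \left(-3\right) - I = \left(6 \cdot 11 + 197\right) \left(-3\right) - 10290 = \left(66 + 197\right) \left(-3\right) - 10290 = 263 \left(-3\right) - 10290 = -789 - 10290 = -11079$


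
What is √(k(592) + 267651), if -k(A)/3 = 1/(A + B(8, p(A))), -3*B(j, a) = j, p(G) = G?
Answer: 3*√23239719542/884 ≈ 517.35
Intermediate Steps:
B(j, a) = -j/3
k(A) = -3/(-8/3 + A) (k(A) = -3/(A - ⅓*8) = -3/(A - 8/3) = -3/(-8/3 + A))
√(k(592) + 267651) = √(-9/(-8 + 3*592) + 267651) = √(-9/(-8 + 1776) + 267651) = √(-9/1768 + 267651) = √(473206959/1768) = 3*√23239719542/884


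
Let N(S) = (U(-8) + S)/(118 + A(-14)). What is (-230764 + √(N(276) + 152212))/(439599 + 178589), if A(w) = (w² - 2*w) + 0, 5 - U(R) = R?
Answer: -57691/154547 + √1978158134/70473432 ≈ -0.37266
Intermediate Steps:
U(R) = 5 - R
A(w) = w² - 2*w
N(S) = 13/342 + S/342 (N(S) = ((5 - 1*(-8)) + S)/(118 - 14*(-2 - 14)) = ((5 + 8) + S)/(118 - 14*(-16)) = (13 + S)/(118 + 224) = (13 + S)/342 = (13 + S)*(1/342) = 13/342 + S/342)
(-230764 + √(N(276) + 152212))/(439599 + 178589) = (-230764 + √((13/342 + (1/342)*276) + 152212))/(439599 + 178589) = (-230764 + √((13/342 + 46/57) + 152212))/618188 = (-230764 + √(289/342 + 152212))*(1/618188) = (-230764 + √(52056793/342))*(1/618188) = (-230764 + √1978158134/114)*(1/618188) = -57691/154547 + √1978158134/70473432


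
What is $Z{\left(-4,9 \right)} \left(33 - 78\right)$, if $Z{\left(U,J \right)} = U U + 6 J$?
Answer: $-3150$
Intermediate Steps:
$Z{\left(U,J \right)} = U^{2} + 6 J$
$Z{\left(-4,9 \right)} \left(33 - 78\right) = \left(\left(-4\right)^{2} + 6 \cdot 9\right) \left(33 - 78\right) = \left(16 + 54\right) \left(-45\right) = 70 \left(-45\right) = -3150$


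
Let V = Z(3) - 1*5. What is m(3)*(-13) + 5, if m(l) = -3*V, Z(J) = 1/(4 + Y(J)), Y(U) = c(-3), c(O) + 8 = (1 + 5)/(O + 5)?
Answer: -229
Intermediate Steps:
c(O) = -8 + 6/(5 + O) (c(O) = -8 + (1 + 5)/(O + 5) = -8 + 6/(5 + O))
Y(U) = -5 (Y(U) = 2*(-17 - 4*(-3))/(5 - 3) = 2*(-17 + 12)/2 = 2*(½)*(-5) = -5)
Z(J) = -1 (Z(J) = 1/(4 - 5) = 1/(-1) = -1)
V = -6 (V = -1 - 1*5 = -1 - 5 = -6)
m(l) = 18 (m(l) = -3*(-6) = 18)
m(3)*(-13) + 5 = 18*(-13) + 5 = -234 + 5 = -229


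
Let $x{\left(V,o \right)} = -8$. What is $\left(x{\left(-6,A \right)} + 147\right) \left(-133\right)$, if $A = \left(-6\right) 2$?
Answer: $-18487$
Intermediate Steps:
$A = -12$
$\left(x{\left(-6,A \right)} + 147\right) \left(-133\right) = \left(-8 + 147\right) \left(-133\right) = 139 \left(-133\right) = -18487$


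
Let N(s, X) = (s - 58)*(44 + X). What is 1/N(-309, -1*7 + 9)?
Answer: -1/16882 ≈ -5.9235e-5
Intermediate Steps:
N(s, X) = (-58 + s)*(44 + X)
1/N(-309, -1*7 + 9) = 1/(-2552 - 58*(-1*7 + 9) + 44*(-309) + (-1*7 + 9)*(-309)) = 1/(-2552 - 58*(-7 + 9) - 13596 + (-7 + 9)*(-309)) = 1/(-2552 - 58*2 - 13596 + 2*(-309)) = 1/(-2552 - 116 - 13596 - 618) = 1/(-16882) = -1/16882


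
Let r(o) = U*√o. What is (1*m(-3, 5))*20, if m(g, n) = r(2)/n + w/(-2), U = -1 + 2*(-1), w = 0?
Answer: -12*√2 ≈ -16.971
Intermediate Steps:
U = -3 (U = -1 - 2 = -3)
r(o) = -3*√o
m(g, n) = -3*√2/n (m(g, n) = (-3*√2)/n + 0/(-2) = -3*√2/n + 0*(-½) = -3*√2/n + 0 = -3*√2/n)
(1*m(-3, 5))*20 = (1*(-3*√2/5))*20 = -3*√2/5*20 = -12*√2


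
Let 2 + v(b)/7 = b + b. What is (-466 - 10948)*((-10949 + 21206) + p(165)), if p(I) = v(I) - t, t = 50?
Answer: -142709242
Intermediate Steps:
v(b) = -14 + 14*b (v(b) = -14 + 7*(b + b) = -14 + 7*(2*b) = -14 + 14*b)
p(I) = -64 + 14*I (p(I) = (-14 + 14*I) - 1*50 = (-14 + 14*I) - 50 = -64 + 14*I)
(-466 - 10948)*((-10949 + 21206) + p(165)) = (-466 - 10948)*((-10949 + 21206) + (-64 + 14*165)) = -11414*(10257 + (-64 + 2310)) = -11414*(10257 + 2246) = -11414*12503 = -142709242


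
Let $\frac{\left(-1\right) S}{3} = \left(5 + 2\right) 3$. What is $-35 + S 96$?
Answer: $-6083$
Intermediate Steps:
$S = -63$ ($S = - 3 \left(5 + 2\right) 3 = - 3 \cdot 7 \cdot 3 = \left(-3\right) 21 = -63$)
$-35 + S 96 = -35 - 6048 = -6083$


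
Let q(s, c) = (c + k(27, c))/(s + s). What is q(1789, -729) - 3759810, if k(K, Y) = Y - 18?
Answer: -6726300828/1789 ≈ -3.7598e+6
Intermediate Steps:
k(K, Y) = -18 + Y
q(s, c) = (-18 + 2*c)/(2*s) (q(s, c) = (c + (-18 + c))/(s + s) = (-18 + 2*c)/((2*s)) = (-18 + 2*c)*(1/(2*s)) = (-18 + 2*c)/(2*s))
q(1789, -729) - 3759810 = (-9 - 729)/1789 - 3759810 = (1/1789)*(-738) - 3759810 = -738/1789 - 3759810 = -6726300828/1789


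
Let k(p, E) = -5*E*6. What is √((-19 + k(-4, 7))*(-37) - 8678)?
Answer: I*√205 ≈ 14.318*I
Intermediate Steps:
k(p, E) = -30*E
√((-19 + k(-4, 7))*(-37) - 8678) = √((-19 - 30*7)*(-37) - 8678) = √((-19 - 210)*(-37) - 8678) = √(-229*(-37) - 8678) = √(8473 - 8678) = √(-205) = I*√205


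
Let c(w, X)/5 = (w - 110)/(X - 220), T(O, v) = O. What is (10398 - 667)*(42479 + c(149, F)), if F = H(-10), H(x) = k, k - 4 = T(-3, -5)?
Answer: 30174877362/73 ≈ 4.1335e+8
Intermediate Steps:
k = 1 (k = 4 - 3 = 1)
H(x) = 1
F = 1
c(w, X) = 5*(-110 + w)/(-220 + X) (c(w, X) = 5*((w - 110)/(X - 220)) = 5*((-110 + w)/(-220 + X)) = 5*(-110 + w)/(-220 + X))
(10398 - 667)*(42479 + c(149, F)) = (10398 - 667)*(42479 + 5*(-110 + 149)/(-220 + 1)) = 9731*(42479 + 5*39/(-219)) = 9731*(42479 + 5*(-1/219)*39) = 9731*(42479 - 65/73) = 9731*(3100902/73) = 30174877362/73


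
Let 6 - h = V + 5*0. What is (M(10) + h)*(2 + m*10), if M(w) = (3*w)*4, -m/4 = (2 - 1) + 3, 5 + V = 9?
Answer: -19276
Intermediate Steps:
V = 4 (V = -5 + 9 = 4)
m = -16 (m = -4*((2 - 1) + 3) = -4*(1 + 3) = -4*4 = -16)
M(w) = 12*w
h = 2 (h = 6 - (4 + 5*0) = 6 - (4 + 0) = 6 - 1*4 = 6 - 4 = 2)
(M(10) + h)*(2 + m*10) = (12*10 + 2)*(2 - 16*10) = (120 + 2)*(2 - 160) = 122*(-158) = -19276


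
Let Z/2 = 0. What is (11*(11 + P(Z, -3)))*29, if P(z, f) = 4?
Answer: 4785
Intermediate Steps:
Z = 0 (Z = 2*0 = 0)
(11*(11 + P(Z, -3)))*29 = (11*(11 + 4))*29 = (11*15)*29 = 165*29 = 4785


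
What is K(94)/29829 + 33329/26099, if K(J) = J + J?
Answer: 999077353/778507071 ≈ 1.2833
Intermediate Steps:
K(J) = 2*J
K(94)/29829 + 33329/26099 = (2*94)/29829 + 33329/26099 = 188*(1/29829) + 33329*(1/26099) = 188/29829 + 33329/26099 = 999077353/778507071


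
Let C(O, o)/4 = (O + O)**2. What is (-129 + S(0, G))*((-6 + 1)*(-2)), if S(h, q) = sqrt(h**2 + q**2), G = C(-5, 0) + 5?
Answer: 2760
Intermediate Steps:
C(O, o) = 16*O**2 (C(O, o) = 4*(O + O)**2 = 4*(2*O)**2 = 4*(4*O**2) = 16*O**2)
G = 405 (G = 16*(-5)**2 + 5 = 16*25 + 5 = 400 + 5 = 405)
(-129 + S(0, G))*((-6 + 1)*(-2)) = (-129 + sqrt(0**2 + 405**2))*((-6 + 1)*(-2)) = (-129 + sqrt(0 + 164025))*(-5*(-2)) = (-129 + sqrt(164025))*10 = (-129 + 405)*10 = 276*10 = 2760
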